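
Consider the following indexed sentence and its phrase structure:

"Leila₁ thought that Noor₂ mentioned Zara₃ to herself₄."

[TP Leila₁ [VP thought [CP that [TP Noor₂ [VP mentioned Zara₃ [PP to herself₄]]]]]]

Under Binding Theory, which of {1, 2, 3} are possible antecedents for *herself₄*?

{2, 3}

*herself* is an anaphor, so Principle A applies: it must be bound in its binding domain.
Binding domain of *herself₄*: the embedded TP, whose subject is Noor₂.
*Leila₁* c-commands the anaphor but is outside its binding domain → cannot satisfy Principle A.
*Noor₂* c-commands the anaphor within its binding domain → licit binder.
*Zara₃* c-commands the anaphor within its binding domain → licit binder.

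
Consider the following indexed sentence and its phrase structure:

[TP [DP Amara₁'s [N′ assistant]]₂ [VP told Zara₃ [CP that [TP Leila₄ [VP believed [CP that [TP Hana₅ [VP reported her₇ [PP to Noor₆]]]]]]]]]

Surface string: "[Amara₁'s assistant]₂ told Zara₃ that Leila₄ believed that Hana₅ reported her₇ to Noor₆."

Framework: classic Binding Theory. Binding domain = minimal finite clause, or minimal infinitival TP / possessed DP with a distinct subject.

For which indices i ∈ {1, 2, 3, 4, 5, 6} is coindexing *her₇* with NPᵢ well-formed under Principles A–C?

{1, 2, 3, 4}

*her* is a pronoun, so Principle B applies: it must be free in its binding domain.
Binding domain of *her₇*: the embedded TP, whose subject is Hana₅.
*Amara₁* and the pronoun do not c-command one another → neither Principle B nor Principle C is at stake; coindexation permitted.
*[Amara₁'s assistant]₂* c-commands the pronoun but from outside its binding domain, and is not c-commanded by it → coindexation permitted.
*Zara₃* c-commands the pronoun but from outside its binding domain, and is not c-commanded by it → coindexation permitted.
*Leila₄* c-commands the pronoun but from outside its binding domain, and is not c-commanded by it → coindexation permitted.
*Hana₅* c-commands the pronoun within its binding domain → coindexation would violate Principle B.
*Noor₆*: the pronoun c-commands this R-expression → coindexation would violate Principle C on *Noor₆*.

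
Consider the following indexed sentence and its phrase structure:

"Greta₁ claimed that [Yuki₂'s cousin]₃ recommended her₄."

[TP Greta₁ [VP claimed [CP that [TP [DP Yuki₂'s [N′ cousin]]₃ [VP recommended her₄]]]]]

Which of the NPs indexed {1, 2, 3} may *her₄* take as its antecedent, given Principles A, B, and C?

{1, 2}

*her* is a pronoun, so Principle B applies: it must be free in its binding domain.
Binding domain of *her₄*: the embedded TP, whose subject is [Yuki₂'s cousin]₃.
*Greta₁* c-commands the pronoun but from outside its binding domain, and is not c-commanded by it → coindexation permitted.
*Yuki₂* and the pronoun do not c-command one another → neither Principle B nor Principle C is at stake; coindexation permitted.
*[Yuki₂'s cousin]₃* c-commands the pronoun within its binding domain → coindexation would violate Principle B.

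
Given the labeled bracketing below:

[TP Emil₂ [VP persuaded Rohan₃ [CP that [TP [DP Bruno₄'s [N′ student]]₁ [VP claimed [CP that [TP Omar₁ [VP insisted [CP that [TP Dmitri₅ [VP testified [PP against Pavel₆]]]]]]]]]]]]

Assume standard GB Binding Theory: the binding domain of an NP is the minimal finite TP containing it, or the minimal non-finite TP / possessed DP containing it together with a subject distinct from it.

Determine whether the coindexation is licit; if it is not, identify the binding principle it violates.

Principle C

The two coindexed NPs are *[Bruno₄'s student]₁* and *Omar₁*.
*Omar₁* is an R-expression. Principle C requires it to be free everywhere.
*[Bruno₄'s student]₁* c-commands it and carries the same index.
The R-expression is bound → Principle C violation.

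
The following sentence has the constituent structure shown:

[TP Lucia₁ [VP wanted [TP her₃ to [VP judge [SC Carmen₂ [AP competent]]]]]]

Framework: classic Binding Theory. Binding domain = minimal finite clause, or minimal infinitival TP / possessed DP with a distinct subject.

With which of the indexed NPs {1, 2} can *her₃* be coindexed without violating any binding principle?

*her* is a pronoun, so Principle B applies: it must be free in its binding domain.
Binding domain of *her₃*: the matrix TP, whose subject is Lucia₁.
*Lucia₁* c-commands the pronoun within its binding domain → coindexation would violate Principle B.
*Carmen₂*: the pronoun c-commands this R-expression → coindexation would violate Principle C on *Carmen₂*.

none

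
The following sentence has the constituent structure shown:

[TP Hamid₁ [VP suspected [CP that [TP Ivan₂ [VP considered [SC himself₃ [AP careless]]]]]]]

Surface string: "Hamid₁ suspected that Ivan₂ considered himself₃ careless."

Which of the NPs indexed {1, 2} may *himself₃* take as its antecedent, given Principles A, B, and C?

{2}

*himself* is an anaphor, so Principle A applies: it must be bound in its binding domain.
Binding domain of *himself₃*: the embedded TP, whose subject is Ivan₂.
*Hamid₁* c-commands the anaphor but is outside its binding domain → cannot satisfy Principle A.
*Ivan₂* c-commands the anaphor within its binding domain → licit binder.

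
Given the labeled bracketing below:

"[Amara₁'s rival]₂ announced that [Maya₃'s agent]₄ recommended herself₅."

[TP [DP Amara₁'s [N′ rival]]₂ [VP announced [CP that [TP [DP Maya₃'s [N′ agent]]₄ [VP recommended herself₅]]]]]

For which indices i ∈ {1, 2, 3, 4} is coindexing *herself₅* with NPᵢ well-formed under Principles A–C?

*herself* is an anaphor, so Principle A applies: it must be bound in its binding domain.
Binding domain of *herself₅*: the embedded TP, whose subject is [Maya₃'s agent]₄.
*Amara₁* does not c-command the anaphor → cannot bind it.
*[Amara₁'s rival]₂* c-commands the anaphor but is outside its binding domain → cannot satisfy Principle A.
*Maya₃* does not c-command the anaphor → cannot bind it.
*[Maya₃'s agent]₄* c-commands the anaphor within its binding domain → licit binder.

{4}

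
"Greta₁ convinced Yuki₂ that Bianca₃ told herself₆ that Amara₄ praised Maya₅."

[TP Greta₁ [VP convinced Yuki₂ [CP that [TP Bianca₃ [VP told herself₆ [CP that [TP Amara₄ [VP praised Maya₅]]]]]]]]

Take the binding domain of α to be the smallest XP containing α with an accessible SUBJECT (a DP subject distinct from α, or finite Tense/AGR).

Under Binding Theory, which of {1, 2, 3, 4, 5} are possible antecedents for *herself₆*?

{3}

*herself* is an anaphor, so Principle A applies: it must be bound in its binding domain.
Binding domain of *herself₆*: the embedded TP, whose subject is Bianca₃.
*Greta₁* c-commands the anaphor but is outside its binding domain → cannot satisfy Principle A.
*Yuki₂* c-commands the anaphor but is outside its binding domain → cannot satisfy Principle A.
*Bianca₃* c-commands the anaphor within its binding domain → licit binder.
*Amara₄* does not c-command the anaphor → cannot bind it.
*Maya₅* does not c-command the anaphor → cannot bind it.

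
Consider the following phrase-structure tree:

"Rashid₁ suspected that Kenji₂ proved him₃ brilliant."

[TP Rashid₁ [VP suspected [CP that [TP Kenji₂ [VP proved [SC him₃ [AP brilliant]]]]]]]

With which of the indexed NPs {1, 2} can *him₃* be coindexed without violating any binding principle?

{1}

*him* is a pronoun, so Principle B applies: it must be free in its binding domain.
Binding domain of *him₃*: the embedded TP, whose subject is Kenji₂.
*Rashid₁* c-commands the pronoun but from outside its binding domain, and is not c-commanded by it → coindexation permitted.
*Kenji₂* c-commands the pronoun within its binding domain → coindexation would violate Principle B.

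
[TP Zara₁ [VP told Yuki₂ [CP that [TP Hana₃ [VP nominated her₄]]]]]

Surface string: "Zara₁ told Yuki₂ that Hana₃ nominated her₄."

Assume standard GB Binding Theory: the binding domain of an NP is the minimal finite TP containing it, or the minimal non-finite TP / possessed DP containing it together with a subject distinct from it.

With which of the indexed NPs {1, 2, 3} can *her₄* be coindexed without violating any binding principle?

*her* is a pronoun, so Principle B applies: it must be free in its binding domain.
Binding domain of *her₄*: the embedded TP, whose subject is Hana₃.
*Zara₁* c-commands the pronoun but from outside its binding domain, and is not c-commanded by it → coindexation permitted.
*Yuki₂* c-commands the pronoun but from outside its binding domain, and is not c-commanded by it → coindexation permitted.
*Hana₃* c-commands the pronoun within its binding domain → coindexation would violate Principle B.

{1, 2}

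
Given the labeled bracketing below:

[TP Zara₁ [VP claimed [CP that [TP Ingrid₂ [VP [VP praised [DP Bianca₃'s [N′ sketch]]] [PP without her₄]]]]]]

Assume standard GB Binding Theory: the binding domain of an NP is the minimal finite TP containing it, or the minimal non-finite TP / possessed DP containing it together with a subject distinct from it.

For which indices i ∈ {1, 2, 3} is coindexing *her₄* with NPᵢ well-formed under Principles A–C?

*her* is a pronoun, so Principle B applies: it must be free in its binding domain.
Binding domain of *her₄*: the embedded TP, whose subject is Ingrid₂.
*Zara₁* c-commands the pronoun but from outside its binding domain, and is not c-commanded by it → coindexation permitted.
*Ingrid₂* c-commands the pronoun within its binding domain → coindexation would violate Principle B.
*Bianca₃* and the pronoun do not c-command one another → neither Principle B nor Principle C is at stake; coindexation permitted.

{1, 3}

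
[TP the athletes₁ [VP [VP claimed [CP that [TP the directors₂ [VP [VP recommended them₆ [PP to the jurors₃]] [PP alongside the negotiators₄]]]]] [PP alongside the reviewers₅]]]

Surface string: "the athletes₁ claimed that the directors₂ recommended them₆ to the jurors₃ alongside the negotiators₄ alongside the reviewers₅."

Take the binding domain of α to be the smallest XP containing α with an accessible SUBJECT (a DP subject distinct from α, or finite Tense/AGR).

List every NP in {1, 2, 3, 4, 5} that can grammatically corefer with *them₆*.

{1, 4, 5}

*them* is a pronoun, so Principle B applies: it must be free in its binding domain.
Binding domain of *them₆*: the embedded TP, whose subject is the directors₂.
*the athletes₁* c-commands the pronoun but from outside its binding domain, and is not c-commanded by it → coindexation permitted.
*the directors₂* c-commands the pronoun within its binding domain → coindexation would violate Principle B.
*the jurors₃*: the pronoun c-commands this R-expression → coindexation would violate Principle C on *the jurors₃*.
*the negotiators₄* and the pronoun do not c-command one another → neither Principle B nor Principle C is at stake; coindexation permitted.
*the reviewers₅* and the pronoun do not c-command one another → neither Principle B nor Principle C is at stake; coindexation permitted.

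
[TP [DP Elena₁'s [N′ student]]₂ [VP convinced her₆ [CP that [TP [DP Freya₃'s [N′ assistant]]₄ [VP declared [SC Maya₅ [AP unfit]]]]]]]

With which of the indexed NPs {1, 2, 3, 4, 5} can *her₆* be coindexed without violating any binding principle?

*her* is a pronoun, so Principle B applies: it must be free in its binding domain.
Binding domain of *her₆*: the matrix TP, whose subject is [Elena₁'s student]₂.
*Elena₁* and the pronoun do not c-command one another → neither Principle B nor Principle C is at stake; coindexation permitted.
*[Elena₁'s student]₂* c-commands the pronoun within its binding domain → coindexation would violate Principle B.
*Freya₃*: the pronoun c-commands this R-expression → coindexation would violate Principle C on *Freya₃*.
*[Freya₃'s assistant]₄*: the pronoun c-commands this R-expression → coindexation would violate Principle C on *[Freya₃'s assistant]₄*.
*Maya₅*: the pronoun c-commands this R-expression → coindexation would violate Principle C on *Maya₅*.

{1}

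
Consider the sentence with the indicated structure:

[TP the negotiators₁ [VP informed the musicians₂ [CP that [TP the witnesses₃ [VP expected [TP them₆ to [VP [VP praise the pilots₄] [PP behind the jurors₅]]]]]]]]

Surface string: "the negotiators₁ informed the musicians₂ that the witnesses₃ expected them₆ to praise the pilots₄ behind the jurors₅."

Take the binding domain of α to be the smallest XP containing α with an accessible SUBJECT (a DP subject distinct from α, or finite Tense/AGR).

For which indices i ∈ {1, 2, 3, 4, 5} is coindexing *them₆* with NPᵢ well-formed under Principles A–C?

{1, 2}

*them* is a pronoun, so Principle B applies: it must be free in its binding domain.
Binding domain of *them₆*: the embedded TP, whose subject is the witnesses₃.
*the negotiators₁* c-commands the pronoun but from outside its binding domain, and is not c-commanded by it → coindexation permitted.
*the musicians₂* c-commands the pronoun but from outside its binding domain, and is not c-commanded by it → coindexation permitted.
*the witnesses₃* c-commands the pronoun within its binding domain → coindexation would violate Principle B.
*the pilots₄*: the pronoun c-commands this R-expression → coindexation would violate Principle C on *the pilots₄*.
*the jurors₅*: the pronoun c-commands this R-expression → coindexation would violate Principle C on *the jurors₅*.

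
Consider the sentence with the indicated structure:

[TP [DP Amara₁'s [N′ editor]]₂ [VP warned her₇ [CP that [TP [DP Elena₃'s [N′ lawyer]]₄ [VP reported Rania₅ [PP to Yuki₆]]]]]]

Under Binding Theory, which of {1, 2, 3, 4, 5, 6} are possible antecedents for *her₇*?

*her* is a pronoun, so Principle B applies: it must be free in its binding domain.
Binding domain of *her₇*: the matrix TP, whose subject is [Amara₁'s editor]₂.
*Amara₁* and the pronoun do not c-command one another → neither Principle B nor Principle C is at stake; coindexation permitted.
*[Amara₁'s editor]₂* c-commands the pronoun within its binding domain → coindexation would violate Principle B.
*Elena₃*: the pronoun c-commands this R-expression → coindexation would violate Principle C on *Elena₃*.
*[Elena₃'s lawyer]₄*: the pronoun c-commands this R-expression → coindexation would violate Principle C on *[Elena₃'s lawyer]₄*.
*Rania₅*: the pronoun c-commands this R-expression → coindexation would violate Principle C on *Rania₅*.
*Yuki₆*: the pronoun c-commands this R-expression → coindexation would violate Principle C on *Yuki₆*.

{1}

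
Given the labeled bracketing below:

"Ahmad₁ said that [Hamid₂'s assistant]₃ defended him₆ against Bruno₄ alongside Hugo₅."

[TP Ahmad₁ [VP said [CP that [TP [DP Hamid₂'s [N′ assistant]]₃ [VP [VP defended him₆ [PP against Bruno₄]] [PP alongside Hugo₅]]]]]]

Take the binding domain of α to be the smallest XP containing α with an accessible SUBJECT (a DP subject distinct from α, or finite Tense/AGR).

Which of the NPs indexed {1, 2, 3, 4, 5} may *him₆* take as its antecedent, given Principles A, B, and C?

{1, 2, 5}

*him* is a pronoun, so Principle B applies: it must be free in its binding domain.
Binding domain of *him₆*: the embedded TP, whose subject is [Hamid₂'s assistant]₃.
*Ahmad₁* c-commands the pronoun but from outside its binding domain, and is not c-commanded by it → coindexation permitted.
*Hamid₂* and the pronoun do not c-command one another → neither Principle B nor Principle C is at stake; coindexation permitted.
*[Hamid₂'s assistant]₃* c-commands the pronoun within its binding domain → coindexation would violate Principle B.
*Bruno₄*: the pronoun c-commands this R-expression → coindexation would violate Principle C on *Bruno₄*.
*Hugo₅* and the pronoun do not c-command one another → neither Principle B nor Principle C is at stake; coindexation permitted.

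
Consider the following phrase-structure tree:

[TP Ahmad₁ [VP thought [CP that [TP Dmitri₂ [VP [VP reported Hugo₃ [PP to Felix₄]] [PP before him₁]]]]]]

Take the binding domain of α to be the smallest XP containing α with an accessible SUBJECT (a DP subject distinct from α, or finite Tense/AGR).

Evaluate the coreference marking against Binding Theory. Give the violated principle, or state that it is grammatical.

The two coindexed NPs are *Ahmad₁* and *him₁*.
*him₁* is a pronoun; its binding domain is the embedded TP, whose subject is Dmitri₂. Within that domain it is c-commanded only by *Dmitri₂*, which carries a different index — the pronoun is free locally, so Principle B holds.
*Ahmad₁* is an R-expression; *him₁* does not c-command it, and no other NP shares its index, so Principle C is satisfied.
All principles are respected.

grammatical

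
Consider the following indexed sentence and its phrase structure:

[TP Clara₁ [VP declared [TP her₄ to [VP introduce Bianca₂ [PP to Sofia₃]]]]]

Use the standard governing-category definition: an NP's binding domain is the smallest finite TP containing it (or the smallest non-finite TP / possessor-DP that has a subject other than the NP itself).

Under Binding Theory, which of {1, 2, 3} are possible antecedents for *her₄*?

*her* is a pronoun, so Principle B applies: it must be free in its binding domain.
Binding domain of *her₄*: the matrix TP, whose subject is Clara₁.
*Clara₁* c-commands the pronoun within its binding domain → coindexation would violate Principle B.
*Bianca₂*: the pronoun c-commands this R-expression → coindexation would violate Principle C on *Bianca₂*.
*Sofia₃*: the pronoun c-commands this R-expression → coindexation would violate Principle C on *Sofia₃*.

none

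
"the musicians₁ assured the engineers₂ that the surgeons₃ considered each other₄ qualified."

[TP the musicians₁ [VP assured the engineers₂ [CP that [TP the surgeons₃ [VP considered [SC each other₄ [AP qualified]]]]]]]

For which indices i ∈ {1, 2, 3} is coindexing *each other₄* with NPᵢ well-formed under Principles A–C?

{3}

*each other* is an anaphor, so Principle A applies: it must be bound in its binding domain.
Binding domain of *each other₄*: the embedded TP, whose subject is the surgeons₃.
*the musicians₁* c-commands the anaphor but is outside its binding domain → cannot satisfy Principle A.
*the engineers₂* c-commands the anaphor but is outside its binding domain → cannot satisfy Principle A.
*the surgeons₃* c-commands the anaphor within its binding domain → licit binder.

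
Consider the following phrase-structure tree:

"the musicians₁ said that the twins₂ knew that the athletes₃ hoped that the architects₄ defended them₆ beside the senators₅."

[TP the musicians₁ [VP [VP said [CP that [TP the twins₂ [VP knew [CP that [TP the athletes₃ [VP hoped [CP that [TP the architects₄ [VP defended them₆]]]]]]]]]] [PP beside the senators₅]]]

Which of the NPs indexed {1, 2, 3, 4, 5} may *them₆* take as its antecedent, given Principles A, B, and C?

*them* is a pronoun, so Principle B applies: it must be free in its binding domain.
Binding domain of *them₆*: the embedded TP, whose subject is the architects₄.
*the musicians₁* c-commands the pronoun but from outside its binding domain, and is not c-commanded by it → coindexation permitted.
*the twins₂* c-commands the pronoun but from outside its binding domain, and is not c-commanded by it → coindexation permitted.
*the athletes₃* c-commands the pronoun but from outside its binding domain, and is not c-commanded by it → coindexation permitted.
*the architects₄* c-commands the pronoun within its binding domain → coindexation would violate Principle B.
*the senators₅* and the pronoun do not c-command one another → neither Principle B nor Principle C is at stake; coindexation permitted.

{1, 2, 3, 5}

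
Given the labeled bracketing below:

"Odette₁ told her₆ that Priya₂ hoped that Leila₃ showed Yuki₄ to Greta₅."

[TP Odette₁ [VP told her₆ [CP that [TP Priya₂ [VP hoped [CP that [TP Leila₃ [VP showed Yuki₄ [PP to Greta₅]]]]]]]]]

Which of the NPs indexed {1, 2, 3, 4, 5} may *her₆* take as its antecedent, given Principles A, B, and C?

*her* is a pronoun, so Principle B applies: it must be free in its binding domain.
Binding domain of *her₆*: the matrix TP, whose subject is Odette₁.
*Odette₁* c-commands the pronoun within its binding domain → coindexation would violate Principle B.
*Priya₂*: the pronoun c-commands this R-expression → coindexation would violate Principle C on *Priya₂*.
*Leila₃*: the pronoun c-commands this R-expression → coindexation would violate Principle C on *Leila₃*.
*Yuki₄*: the pronoun c-commands this R-expression → coindexation would violate Principle C on *Yuki₄*.
*Greta₅*: the pronoun c-commands this R-expression → coindexation would violate Principle C on *Greta₅*.

none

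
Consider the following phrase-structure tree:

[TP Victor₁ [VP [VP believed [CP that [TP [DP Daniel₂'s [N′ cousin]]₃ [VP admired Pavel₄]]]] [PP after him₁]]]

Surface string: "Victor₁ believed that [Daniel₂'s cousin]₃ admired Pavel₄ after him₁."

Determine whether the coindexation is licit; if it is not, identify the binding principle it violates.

The two coindexed NPs are *Victor₁* and *him₁*.
*him₁* is a pronoun. Its binding domain is the matrix TP, whose subject is Victor₁.
*Victor₁* c-commands it within that domain and carries the same index.
The pronoun is locally bound → Principle B violation.

Principle B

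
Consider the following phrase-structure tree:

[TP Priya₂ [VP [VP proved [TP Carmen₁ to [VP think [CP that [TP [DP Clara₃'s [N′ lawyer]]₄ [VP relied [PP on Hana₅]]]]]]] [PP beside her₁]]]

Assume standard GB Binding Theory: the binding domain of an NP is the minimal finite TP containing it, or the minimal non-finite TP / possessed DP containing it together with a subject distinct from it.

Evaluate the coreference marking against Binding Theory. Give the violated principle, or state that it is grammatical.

grammatical

The two coindexed NPs are *Carmen₁* and *her₁*.
*her₁* is a pronoun; its binding domain is the matrix TP, whose subject is Priya₂. Within that domain it is c-commanded only by *Priya₂*, which carries a different index — the pronoun is free locally, so Principle B holds.
*Carmen₁* is an R-expression; *her₁* does not c-command it, and no other NP shares its index, so Principle C is satisfied.
All principles are respected.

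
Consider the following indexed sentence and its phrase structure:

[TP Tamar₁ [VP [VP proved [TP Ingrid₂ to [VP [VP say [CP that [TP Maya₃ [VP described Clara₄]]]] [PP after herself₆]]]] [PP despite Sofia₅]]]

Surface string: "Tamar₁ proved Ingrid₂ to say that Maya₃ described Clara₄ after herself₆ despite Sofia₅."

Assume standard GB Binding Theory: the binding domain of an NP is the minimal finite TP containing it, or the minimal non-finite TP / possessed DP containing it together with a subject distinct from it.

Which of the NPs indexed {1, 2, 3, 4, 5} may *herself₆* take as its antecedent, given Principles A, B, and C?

{2}

*herself* is an anaphor, so Principle A applies: it must be bound in its binding domain.
Binding domain of *herself₆*: the embedded TP, whose subject is Ingrid₂.
*Tamar₁* c-commands the anaphor but is outside its binding domain → cannot satisfy Principle A.
*Ingrid₂* c-commands the anaphor within its binding domain → licit binder.
*Maya₃* does not c-command the anaphor → cannot bind it.
*Clara₄* does not c-command the anaphor → cannot bind it.
*Sofia₅* does not c-command the anaphor → cannot bind it.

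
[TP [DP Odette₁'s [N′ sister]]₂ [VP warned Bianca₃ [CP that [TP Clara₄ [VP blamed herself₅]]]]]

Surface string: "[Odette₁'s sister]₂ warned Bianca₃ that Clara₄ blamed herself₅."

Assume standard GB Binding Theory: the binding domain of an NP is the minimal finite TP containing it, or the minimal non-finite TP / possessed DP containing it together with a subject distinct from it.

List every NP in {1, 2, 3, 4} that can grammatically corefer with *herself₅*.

*herself* is an anaphor, so Principle A applies: it must be bound in its binding domain.
Binding domain of *herself₅*: the embedded TP, whose subject is Clara₄.
*Odette₁* does not c-command the anaphor → cannot bind it.
*[Odette₁'s sister]₂* c-commands the anaphor but is outside its binding domain → cannot satisfy Principle A.
*Bianca₃* c-commands the anaphor but is outside its binding domain → cannot satisfy Principle A.
*Clara₄* c-commands the anaphor within its binding domain → licit binder.

{4}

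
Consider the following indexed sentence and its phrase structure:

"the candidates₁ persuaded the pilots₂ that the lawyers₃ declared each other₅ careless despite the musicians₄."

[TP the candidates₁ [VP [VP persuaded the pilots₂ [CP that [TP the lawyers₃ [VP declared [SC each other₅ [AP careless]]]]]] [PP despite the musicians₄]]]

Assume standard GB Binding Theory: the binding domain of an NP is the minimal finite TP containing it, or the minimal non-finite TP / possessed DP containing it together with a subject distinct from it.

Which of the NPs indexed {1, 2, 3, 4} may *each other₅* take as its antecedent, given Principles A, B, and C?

{3}

*each other* is an anaphor, so Principle A applies: it must be bound in its binding domain.
Binding domain of *each other₅*: the embedded TP, whose subject is the lawyers₃.
*the candidates₁* c-commands the anaphor but is outside its binding domain → cannot satisfy Principle A.
*the pilots₂* c-commands the anaphor but is outside its binding domain → cannot satisfy Principle A.
*the lawyers₃* c-commands the anaphor within its binding domain → licit binder.
*the musicians₄* does not c-command the anaphor → cannot bind it.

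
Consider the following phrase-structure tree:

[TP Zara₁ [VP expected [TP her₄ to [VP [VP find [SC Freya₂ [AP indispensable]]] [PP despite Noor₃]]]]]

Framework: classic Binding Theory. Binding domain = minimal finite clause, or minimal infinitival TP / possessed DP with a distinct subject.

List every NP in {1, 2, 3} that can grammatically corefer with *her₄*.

*her* is a pronoun, so Principle B applies: it must be free in its binding domain.
Binding domain of *her₄*: the matrix TP, whose subject is Zara₁.
*Zara₁* c-commands the pronoun within its binding domain → coindexation would violate Principle B.
*Freya₂*: the pronoun c-commands this R-expression → coindexation would violate Principle C on *Freya₂*.
*Noor₃*: the pronoun c-commands this R-expression → coindexation would violate Principle C on *Noor₃*.

none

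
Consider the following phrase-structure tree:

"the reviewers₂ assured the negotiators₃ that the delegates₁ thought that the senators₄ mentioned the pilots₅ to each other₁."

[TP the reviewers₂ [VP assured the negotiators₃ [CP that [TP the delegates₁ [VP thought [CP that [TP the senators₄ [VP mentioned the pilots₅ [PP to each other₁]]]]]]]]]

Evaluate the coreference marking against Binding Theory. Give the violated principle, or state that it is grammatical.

Principle A

The two coindexed NPs are *the delegates₁* and *each other₁*.
*each other₁* is an anaphor. Principle A requires it to be bound within its binding domain — the embedded TP, whose subject is the senators₄.
Within that domain it is c-commanded by *the senators₄*, *the pilots₅*, none of which share its index.
*the delegates₁* does c-command the anaphor, but from outside its binding domain.
The anaphor is unbound in its domain → Principle A violation.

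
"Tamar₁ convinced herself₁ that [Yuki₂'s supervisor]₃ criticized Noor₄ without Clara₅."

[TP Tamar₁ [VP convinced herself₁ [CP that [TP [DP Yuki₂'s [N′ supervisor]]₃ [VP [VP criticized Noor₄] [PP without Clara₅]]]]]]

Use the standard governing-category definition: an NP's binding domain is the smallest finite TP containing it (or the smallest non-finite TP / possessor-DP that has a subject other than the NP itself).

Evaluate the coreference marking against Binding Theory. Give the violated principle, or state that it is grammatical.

grammatical

The two coindexed NPs are *Tamar₁* and *herself₁*.
*herself₁* is an anaphor; its binding domain is the matrix TP, whose subject is Tamar₁. *Tamar₁* c-commands it within that domain and shares its index, so Principle A is satisfied.
*Tamar₁* is an R-expression; *herself₁* does not c-command it, and no other NP shares its index, so Principle C is satisfied.
All principles are respected.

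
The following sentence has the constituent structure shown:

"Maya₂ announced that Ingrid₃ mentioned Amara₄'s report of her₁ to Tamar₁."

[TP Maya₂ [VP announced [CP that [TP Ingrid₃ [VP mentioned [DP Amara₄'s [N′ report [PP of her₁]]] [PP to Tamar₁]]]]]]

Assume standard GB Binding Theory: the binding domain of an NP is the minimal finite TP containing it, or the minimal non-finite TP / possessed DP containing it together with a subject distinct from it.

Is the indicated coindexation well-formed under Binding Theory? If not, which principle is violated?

grammatical

The two coindexed NPs are *Tamar₁* and *her₁*.
*her₁* is a pronoun; its binding domain is the possessed DP, whose subject is Amara₄. Within that domain it is c-commanded only by *Amara₄*, which carries a different index — the pronoun is free locally, so Principle B holds.
*Tamar₁* is an R-expression; *her₁* does not c-command it, and no other NP shares its index, so Principle C is satisfied.
All principles are respected.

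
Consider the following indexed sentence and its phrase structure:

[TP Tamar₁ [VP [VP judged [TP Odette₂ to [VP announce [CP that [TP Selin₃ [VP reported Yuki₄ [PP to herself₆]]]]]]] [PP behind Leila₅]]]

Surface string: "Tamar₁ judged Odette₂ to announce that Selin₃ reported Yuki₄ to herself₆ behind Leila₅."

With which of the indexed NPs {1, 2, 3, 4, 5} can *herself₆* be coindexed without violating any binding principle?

*herself* is an anaphor, so Principle A applies: it must be bound in its binding domain.
Binding domain of *herself₆*: the embedded TP, whose subject is Selin₃.
*Tamar₁* c-commands the anaphor but is outside its binding domain → cannot satisfy Principle A.
*Odette₂* c-commands the anaphor but is outside its binding domain → cannot satisfy Principle A.
*Selin₃* c-commands the anaphor within its binding domain → licit binder.
*Yuki₄* c-commands the anaphor within its binding domain → licit binder.
*Leila₅* does not c-command the anaphor → cannot bind it.

{3, 4}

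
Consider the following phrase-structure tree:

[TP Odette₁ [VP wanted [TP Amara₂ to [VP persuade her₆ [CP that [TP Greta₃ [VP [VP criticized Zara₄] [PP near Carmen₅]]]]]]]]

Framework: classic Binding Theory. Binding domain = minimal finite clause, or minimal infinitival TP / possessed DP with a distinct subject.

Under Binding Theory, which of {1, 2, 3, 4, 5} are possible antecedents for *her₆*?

{1}

*her* is a pronoun, so Principle B applies: it must be free in its binding domain.
Binding domain of *her₆*: the embedded TP, whose subject is Amara₂.
*Odette₁* c-commands the pronoun but from outside its binding domain, and is not c-commanded by it → coindexation permitted.
*Amara₂* c-commands the pronoun within its binding domain → coindexation would violate Principle B.
*Greta₃*: the pronoun c-commands this R-expression → coindexation would violate Principle C on *Greta₃*.
*Zara₄*: the pronoun c-commands this R-expression → coindexation would violate Principle C on *Zara₄*.
*Carmen₅*: the pronoun c-commands this R-expression → coindexation would violate Principle C on *Carmen₅*.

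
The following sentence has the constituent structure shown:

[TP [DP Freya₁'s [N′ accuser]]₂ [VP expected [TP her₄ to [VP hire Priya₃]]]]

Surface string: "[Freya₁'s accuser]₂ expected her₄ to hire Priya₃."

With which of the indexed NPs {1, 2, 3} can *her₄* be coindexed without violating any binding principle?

{1}

*her* is a pronoun, so Principle B applies: it must be free in its binding domain.
Binding domain of *her₄*: the matrix TP, whose subject is [Freya₁'s accuser]₂.
*Freya₁* and the pronoun do not c-command one another → neither Principle B nor Principle C is at stake; coindexation permitted.
*[Freya₁'s accuser]₂* c-commands the pronoun within its binding domain → coindexation would violate Principle B.
*Priya₃*: the pronoun c-commands this R-expression → coindexation would violate Principle C on *Priya₃*.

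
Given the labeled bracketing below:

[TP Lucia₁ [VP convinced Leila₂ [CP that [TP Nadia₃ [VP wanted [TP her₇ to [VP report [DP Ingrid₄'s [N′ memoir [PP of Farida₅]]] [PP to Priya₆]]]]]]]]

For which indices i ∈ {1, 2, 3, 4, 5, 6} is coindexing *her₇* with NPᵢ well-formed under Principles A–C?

*her* is a pronoun, so Principle B applies: it must be free in its binding domain.
Binding domain of *her₇*: the embedded TP, whose subject is Nadia₃.
*Lucia₁* c-commands the pronoun but from outside its binding domain, and is not c-commanded by it → coindexation permitted.
*Leila₂* c-commands the pronoun but from outside its binding domain, and is not c-commanded by it → coindexation permitted.
*Nadia₃* c-commands the pronoun within its binding domain → coindexation would violate Principle B.
*Ingrid₄*: the pronoun c-commands this R-expression → coindexation would violate Principle C on *Ingrid₄*.
*Farida₅*: the pronoun c-commands this R-expression → coindexation would violate Principle C on *Farida₅*.
*Priya₆*: the pronoun c-commands this R-expression → coindexation would violate Principle C on *Priya₆*.

{1, 2}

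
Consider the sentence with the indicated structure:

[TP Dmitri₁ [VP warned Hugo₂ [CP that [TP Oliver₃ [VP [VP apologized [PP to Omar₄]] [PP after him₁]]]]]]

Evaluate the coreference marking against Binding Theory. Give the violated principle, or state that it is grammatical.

The two coindexed NPs are *Dmitri₁* and *him₁*.
*him₁* is a pronoun; its binding domain is the embedded TP, whose subject is Oliver₃. Within that domain it is c-commanded only by *Oliver₃*, which carries a different index — the pronoun is free locally, so Principle B holds.
*Dmitri₁* is an R-expression; *him₁* does not c-command it, and no other NP shares its index, so Principle C is satisfied.
All principles are respected.

grammatical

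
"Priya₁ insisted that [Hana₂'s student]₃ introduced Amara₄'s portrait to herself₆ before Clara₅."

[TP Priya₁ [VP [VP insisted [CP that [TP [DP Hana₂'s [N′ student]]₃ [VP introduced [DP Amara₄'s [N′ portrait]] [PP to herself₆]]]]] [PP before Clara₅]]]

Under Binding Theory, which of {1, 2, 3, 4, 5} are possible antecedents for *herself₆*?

*herself* is an anaphor, so Principle A applies: it must be bound in its binding domain.
Binding domain of *herself₆*: the embedded TP, whose subject is [Hana₂'s student]₃.
*Priya₁* c-commands the anaphor but is outside its binding domain → cannot satisfy Principle A.
*Hana₂* does not c-command the anaphor → cannot bind it.
*[Hana₂'s student]₃* c-commands the anaphor within its binding domain → licit binder.
*Amara₄* does not c-command the anaphor → cannot bind it.
*Clara₅* does not c-command the anaphor → cannot bind it.

{3}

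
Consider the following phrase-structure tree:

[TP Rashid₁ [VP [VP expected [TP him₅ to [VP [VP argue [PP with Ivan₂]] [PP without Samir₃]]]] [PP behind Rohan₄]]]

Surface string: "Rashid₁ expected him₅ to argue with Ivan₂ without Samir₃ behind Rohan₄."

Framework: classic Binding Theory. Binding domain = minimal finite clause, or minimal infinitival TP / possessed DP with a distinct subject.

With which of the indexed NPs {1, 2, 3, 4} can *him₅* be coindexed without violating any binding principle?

*him* is a pronoun, so Principle B applies: it must be free in its binding domain.
Binding domain of *him₅*: the matrix TP, whose subject is Rashid₁.
*Rashid₁* c-commands the pronoun within its binding domain → coindexation would violate Principle B.
*Ivan₂*: the pronoun c-commands this R-expression → coindexation would violate Principle C on *Ivan₂*.
*Samir₃*: the pronoun c-commands this R-expression → coindexation would violate Principle C on *Samir₃*.
*Rohan₄* and the pronoun do not c-command one another → neither Principle B nor Principle C is at stake; coindexation permitted.

{4}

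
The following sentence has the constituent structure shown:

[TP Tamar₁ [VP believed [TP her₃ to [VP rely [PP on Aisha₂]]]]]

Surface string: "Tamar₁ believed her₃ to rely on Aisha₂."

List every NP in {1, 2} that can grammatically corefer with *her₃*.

*her* is a pronoun, so Principle B applies: it must be free in its binding domain.
Binding domain of *her₃*: the matrix TP, whose subject is Tamar₁.
*Tamar₁* c-commands the pronoun within its binding domain → coindexation would violate Principle B.
*Aisha₂*: the pronoun c-commands this R-expression → coindexation would violate Principle C on *Aisha₂*.

none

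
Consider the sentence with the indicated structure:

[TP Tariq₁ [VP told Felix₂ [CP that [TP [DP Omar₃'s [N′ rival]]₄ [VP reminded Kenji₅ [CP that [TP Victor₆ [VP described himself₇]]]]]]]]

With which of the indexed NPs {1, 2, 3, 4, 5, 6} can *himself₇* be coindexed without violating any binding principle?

{6}

*himself* is an anaphor, so Principle A applies: it must be bound in its binding domain.
Binding domain of *himself₇*: the embedded TP, whose subject is Victor₆.
*Tariq₁* c-commands the anaphor but is outside its binding domain → cannot satisfy Principle A.
*Felix₂* c-commands the anaphor but is outside its binding domain → cannot satisfy Principle A.
*Omar₃* does not c-command the anaphor → cannot bind it.
*[Omar₃'s rival]₄* c-commands the anaphor but is outside its binding domain → cannot satisfy Principle A.
*Kenji₅* c-commands the anaphor but is outside its binding domain → cannot satisfy Principle A.
*Victor₆* c-commands the anaphor within its binding domain → licit binder.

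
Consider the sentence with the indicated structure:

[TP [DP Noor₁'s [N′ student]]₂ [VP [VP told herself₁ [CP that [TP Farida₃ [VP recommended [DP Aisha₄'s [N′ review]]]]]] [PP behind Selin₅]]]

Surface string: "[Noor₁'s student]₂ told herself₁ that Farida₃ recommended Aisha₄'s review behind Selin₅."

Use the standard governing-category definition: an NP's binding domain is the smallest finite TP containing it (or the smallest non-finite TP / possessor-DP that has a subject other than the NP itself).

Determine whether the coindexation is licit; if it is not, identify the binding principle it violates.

The two coindexed NPs are *Noor₁* and *herself₁*.
*herself₁* is an anaphor. Principle A requires it to be bound within its binding domain — the matrix TP, whose subject is [Noor₁'s student]₂.
Within that domain it is c-commanded by *[Noor₁'s student]₂*, which does not share its index.
*Noor₁* does not c-command the anaphor at all.
The anaphor is unbound in its domain → Principle A violation.

Principle A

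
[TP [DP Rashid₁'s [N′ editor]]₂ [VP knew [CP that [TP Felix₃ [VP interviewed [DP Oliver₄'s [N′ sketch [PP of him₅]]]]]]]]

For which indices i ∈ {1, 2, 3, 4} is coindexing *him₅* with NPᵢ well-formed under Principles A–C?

*him* is a pronoun, so Principle B applies: it must be free in its binding domain.
Binding domain of *him₅*: the possessed DP, whose subject is Oliver₄.
*Rashid₁* and the pronoun do not c-command one another → neither Principle B nor Principle C is at stake; coindexation permitted.
*[Rashid₁'s editor]₂* c-commands the pronoun but from outside its binding domain, and is not c-commanded by it → coindexation permitted.
*Felix₃* c-commands the pronoun but from outside its binding domain, and is not c-commanded by it → coindexation permitted.
*Oliver₄* c-commands the pronoun within its binding domain → coindexation would violate Principle B.

{1, 2, 3}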